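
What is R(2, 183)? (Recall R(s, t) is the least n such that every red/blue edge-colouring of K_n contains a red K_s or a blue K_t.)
R(2, 183) = 183

R(2, k) = k for all k ≥ 2: in a 2-colouring of K_k, either some edge is red (a red K_2) or all edges are blue (a blue K_k). And K_{182} coloured all-blue has no blue K_183, so R(2, 183) > 182. Hence R(2, 183) = 183.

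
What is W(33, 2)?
W(33, 2) = 33 + 1 = 34

A 2-term AP is any pair of integers, so a monochromatic 2-AP exists iff some colour is used at least twice. With 33 colours, the colouring i ↦ i on {1, ..., 33} uses each colour once, avoiding any monochromatic pair, so W(33, 2) > 33. For {1, ..., 34}, pigeonhole forces two integers of the same colour, which form a monochromatic 2-AP. Hence W(33, 2) = 34.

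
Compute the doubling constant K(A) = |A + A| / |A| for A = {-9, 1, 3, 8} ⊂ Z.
K = |A + A| / |A| = 10/4 = 5/2

Enumerate A + A = {a + b : a, b ∈ A}. With |A| = 4, there are |A|^2 = 16 ordered sum pairs; collecting distinct values, A + A = {-18, -8, -6, -1, 2, 4, 6, 9, 11, 16}, so |A + A| = 10. Thus K = 10/4 = 5/2. For comparison, the minimum possible |A + A| over all 4-element sets is 2·4 − 1 = 7 (so min K = 7/4), attained only by arithmetic progressions.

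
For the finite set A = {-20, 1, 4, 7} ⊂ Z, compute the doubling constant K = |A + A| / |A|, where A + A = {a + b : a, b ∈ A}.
K = |A + A| / |A| = 9/4

Enumerate A + A = {a + b : a, b ∈ A}. With |A| = 4, there are |A|^2 = 16 ordered sum pairs; collecting distinct values, A + A = {-40, -19, -16, -13, 2, 5, 8, 11, 14}, so |A + A| = 9. Thus K = 9/4. For comparison, the minimum possible |A + A| over all 4-element sets is 2·4 − 1 = 7 (so min K = 7/4), attained only by arithmetic progressions.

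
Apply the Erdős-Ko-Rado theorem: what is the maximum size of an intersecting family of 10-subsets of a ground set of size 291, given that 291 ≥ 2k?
max |F| = C(290, 9) = 35267280279253880

Erdős-Ko-Rado (1961): when n ≥ 2k, max |F| = C(n−1, k−1). The bound is attained by the star {A : i ∈ A} for any fixed i ∈ [n]. Here C(291−1, 10−1) = C(290, 9) = 35267280279253880.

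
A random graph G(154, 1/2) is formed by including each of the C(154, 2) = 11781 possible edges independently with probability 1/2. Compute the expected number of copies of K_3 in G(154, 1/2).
E[# K_3] = C(154, 3) · (1/2)^C(3, 2) = 596904 / 2^3 = 74613

For each 3-subset S of vertices (there are C(154, 3) = 596904 such S), let X_S = 1 if S induces a K_3 (all C(3, 2) = 3 edges present). Then P(X_S = 1) = (1/2)^3 = 1/8. By linearity of expectation, E[# K_3] = C(154, 3) · (1/2)^3 = 596904 / 8 = 74613.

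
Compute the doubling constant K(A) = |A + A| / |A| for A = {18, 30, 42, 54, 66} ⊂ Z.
K = |A + A| / |A| = 9/5

Enumerate A + A = {a + b : a, b ∈ A}. With |A| = 5, there are |A|^2 = 25 ordered sum pairs; collecting distinct values, A + A = {36, 48, 60, 72, 84, 96, 108, 120, 132}, so |A + A| = 9. Thus K = 9/5. Here |A + A| = 2|A| − 1 = 9, the minimum possible — so K = 9/5 is minimal, which holds iff A is an arithmetic progression.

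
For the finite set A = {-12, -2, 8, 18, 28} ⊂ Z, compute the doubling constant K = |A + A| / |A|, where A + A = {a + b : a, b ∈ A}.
K = |A + A| / |A| = 9/5

Enumerate A + A = {a + b : a, b ∈ A}. With |A| = 5, there are |A|^2 = 25 ordered sum pairs; collecting distinct values, A + A = {-24, -14, -4, 6, 16, 26, 36, 46, 56}, so |A + A| = 9. Thus K = 9/5. Here |A + A| = 2|A| − 1 = 9, the minimum possible — so K = 9/5 is minimal, which holds iff A is an arithmetic progression.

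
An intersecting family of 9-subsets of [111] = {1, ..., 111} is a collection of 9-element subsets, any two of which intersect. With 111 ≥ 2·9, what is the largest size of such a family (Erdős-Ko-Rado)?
max |F| = C(110, 8) = 409705619895

The Erdős-Ko-Rado theorem states: for n ≥ 2k, an intersecting family of k-subsets of an n-element set has size at most C(n − 1, k − 1), with equality for 'star' families {A ⊆ [n] : |A| = k, i ∈ A} (fix an element i). For n = 111, k = 9: C(110, 8) = 409705619895.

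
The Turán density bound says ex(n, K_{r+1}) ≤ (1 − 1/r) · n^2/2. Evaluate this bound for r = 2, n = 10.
Turán density bound = (1/2) · 10^2/2 = 25

Turán's theorem: ex(n, K_{r+1}) is achieved by the complete r-partite Turán graph T(n, r) with parts as balanced as possible, and is at most (1 − 1/r) · n^2/2. For r = 2, n = 10: the density bound is (1/2) · 100/2 = 25. Since 2 ∣ 10, the Turán graph T(10, 2) has parts of equal size 5, and its edge count e(T(10, 2)) = 25 attains the density bound exactly.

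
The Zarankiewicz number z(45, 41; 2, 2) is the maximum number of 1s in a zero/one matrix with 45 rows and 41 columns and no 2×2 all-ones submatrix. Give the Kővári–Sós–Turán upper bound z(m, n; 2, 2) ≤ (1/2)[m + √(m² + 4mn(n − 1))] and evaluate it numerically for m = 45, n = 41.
z(45, 41; 2, 2) ≤ (1/2)[45 + √(45² + 4·45·41·40)] = (1/2)[45 + √297225] = 295.0917

Kővári–Sós–Turán: let r_1, ..., r_45 be the row sums and z = Σ r_i the total number of 1s. Each pair of columns can share at most one row with both entries 1 (else a 2×2 all-ones block appears), so Σ_i C(r_i, 2) ≤ C(41, 2) = 820. By convexity Σ_i C(r_i, 2) ≥ 45·C(z/45, 2) = z(z − 45)/(2·45), giving z² − 45z − 45·41·40 ≤ 0 and hence z ≤ (1/2)[45 + √(2025 + 4·73800)] = (1/2)[45 + √297225] ≈ (1/2)(45 + 545.1835) = 295.0917.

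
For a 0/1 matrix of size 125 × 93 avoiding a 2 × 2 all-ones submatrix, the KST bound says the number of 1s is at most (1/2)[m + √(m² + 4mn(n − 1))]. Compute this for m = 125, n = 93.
z(125, 93; 2, 2) ≤ (1/2)[125 + √(125² + 4·125·93·92)] = (1/2)[125 + √4293625] = 1098.5532

Kővári–Sós–Turán: let r_1, ..., r_125 be the row sums and z = Σ r_i the total number of 1s. Each pair of columns can share at most one row with both entries 1 (else a 2×2 all-ones block appears), so Σ_i C(r_i, 2) ≤ C(93, 2) = 4278. By convexity Σ_i C(r_i, 2) ≥ 125·C(z/125, 2) = z(z − 125)/(2·125), giving z² − 125z − 125·93·92 ≤ 0 and hence z ≤ (1/2)[125 + √(15625 + 4·1069500)] = (1/2)[125 + √4293625] ≈ (1/2)(125 + 2072.1064) = 1098.5532.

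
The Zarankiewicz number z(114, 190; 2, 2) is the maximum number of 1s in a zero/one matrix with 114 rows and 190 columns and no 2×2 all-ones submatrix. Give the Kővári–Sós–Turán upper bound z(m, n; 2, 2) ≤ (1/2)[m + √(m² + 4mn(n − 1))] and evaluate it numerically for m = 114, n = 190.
z(114, 190; 2, 2) ≤ (1/2)[114 + √(114² + 4·114·190·189)] = (1/2)[114 + √16387956] = 2081.102

Kővári–Sós–Turán: let r_1, ..., r_114 be the row sums and z = Σ r_i the total number of 1s. Each pair of columns can share at most one row with both entries 1 (else a 2×2 all-ones block appears), so Σ_i C(r_i, 2) ≤ C(190, 2) = 17955. By convexity Σ_i C(r_i, 2) ≥ 114·C(z/114, 2) = z(z − 114)/(2·114), giving z² − 114z − 114·190·189 ≤ 0 and hence z ≤ (1/2)[114 + √(12996 + 4·4093740)] = (1/2)[114 + √16387956] ≈ (1/2)(114 + 4048.204) = 2081.102.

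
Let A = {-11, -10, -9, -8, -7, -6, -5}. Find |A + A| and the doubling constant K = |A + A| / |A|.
K = |A + A| / |A| = 13/7

Enumerate A + A = {a + b : a, b ∈ A}. With |A| = 7, there are |A|^2 = 49 ordered sum pairs; collecting distinct values, A + A = {-22, -21, -20, -19, -18, -17, -16, -15, -14, -13, -12, -11, -10}, so |A + A| = 13. Thus K = 13/7. Here |A + A| = 2|A| − 1 = 13, the minimum possible — so K = 13/7 is minimal, which holds iff A is an arithmetic progression.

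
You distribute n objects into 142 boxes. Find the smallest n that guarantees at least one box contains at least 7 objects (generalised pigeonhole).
n = (7 − 1)·142 + 1 = 853

By the generalised pigeonhole principle, to guarantee some box contains ≥ r objects we need more than (r − 1) · k objects total. Threshold: n = (r − 1) · k + 1. With r = 7 and k = 142: n = 6 · 142 + 1 = 852 + 1 = 853. For n = 852 = 6 · 142, we can put exactly 6 objects in every box, avoiding 7 in any single one — so 853 is tight.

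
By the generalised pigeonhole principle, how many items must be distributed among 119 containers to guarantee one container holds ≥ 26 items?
n = (26 − 1)·119 + 1 = 2976

By the generalised pigeonhole principle, to guarantee some box contains ≥ r objects we need more than (r − 1) · k objects total. Threshold: n = (r − 1) · k + 1. With r = 26 and k = 119: n = 25 · 119 + 1 = 2975 + 1 = 2976. For n = 2975 = 25 · 119, we can put exactly 25 objects in every box, avoiding 26 in any single one — so 2976 is tight.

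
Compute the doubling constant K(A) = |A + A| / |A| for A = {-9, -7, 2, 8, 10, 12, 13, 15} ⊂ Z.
K = |A + A| / |A| = 29/8

Enumerate A + A = {a + b : a, b ∈ A}. With |A| = 8, there are |A|^2 = 64 ordered sum pairs; collecting distinct values, A + A = {-18, -16, -14, -7, -5, -1, 1, 3, 4, 5, 6, 8, 10, 12, 14, 15, 16, 17, 18, 20, 21, 22, 23, 24, 25, 26, 27, 28, 30}, so |A + A| = 29. Thus K = 29/8. For comparison, the minimum possible |A + A| over all 8-element sets is 2·8 − 1 = 15 (so min K = 15/8), attained only by arithmetic progressions.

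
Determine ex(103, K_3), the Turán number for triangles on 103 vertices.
ex(103, K_3) = ⌊103^2/4⌋ = 2652

Mantel (1907): a triangle-free graph on n vertices has at most ⌊n^2/4⌋ edges, with equality for the complete bipartite graph K_{⌊n/2⌋, ⌈n/2⌉}. For n = 103: ⌊103^2/4⌋ = ⌊10609/4⌋ = 2652. The extremal graph is K_{51, 52}, which has 51·52 = 2652 edges.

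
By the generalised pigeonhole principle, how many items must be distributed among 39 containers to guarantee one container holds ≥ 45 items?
n = (45 − 1)·39 + 1 = 1717

By the generalised pigeonhole principle, to guarantee some box contains ≥ r objects we need more than (r − 1) · k objects total. Threshold: n = (r − 1) · k + 1. With r = 45 and k = 39: n = 44 · 39 + 1 = 1716 + 1 = 1717. For n = 1716 = 44 · 39, we can put exactly 44 objects in every box, avoiding 45 in any single one — so 1717 is tight.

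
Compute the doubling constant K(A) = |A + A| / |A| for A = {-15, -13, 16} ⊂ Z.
K = |A + A| / |A| = 6/3 = 2

Enumerate A + A = {a + b : a, b ∈ A}. With |A| = 3, there are |A|^2 = 9 ordered sum pairs; collecting distinct values, A + A = {-30, -28, -26, 1, 3, 32}, so |A + A| = 6. Thus K = 6/3 = 2. For comparison, the minimum possible |A + A| over all 3-element sets is 2·3 − 1 = 5 (so min K = 5/3), attained only by arithmetic progressions.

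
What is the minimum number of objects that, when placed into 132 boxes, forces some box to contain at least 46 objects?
n = (46 − 1)·132 + 1 = 5941

By the generalised pigeonhole principle, to guarantee some box contains ≥ r objects we need more than (r − 1) · k objects total. Threshold: n = (r − 1) · k + 1. With r = 46 and k = 132: n = 45 · 132 + 1 = 5940 + 1 = 5941. For n = 5940 = 45 · 132, we can put exactly 45 objects in every box, avoiding 46 in any single one — so 5941 is tight.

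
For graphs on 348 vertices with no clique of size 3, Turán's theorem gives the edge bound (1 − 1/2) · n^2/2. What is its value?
Turán density bound = (1/2) · 348^2/2 = 30276

Turán's theorem: ex(n, K_{r+1}) is achieved by the complete r-partite Turán graph T(n, r) with parts as balanced as possible, and is at most (1 − 1/r) · n^2/2. For r = 2, n = 348: the density bound is (1/2) · 121104/2 = 30276. Since 2 ∣ 348, the Turán graph T(348, 2) has parts of equal size 174, and its edge count e(T(348, 2)) = 30276 attains the density bound exactly.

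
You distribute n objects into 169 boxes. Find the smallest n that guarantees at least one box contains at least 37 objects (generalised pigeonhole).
n = (37 − 1)·169 + 1 = 6085

By the generalised pigeonhole principle, to guarantee some box contains ≥ r objects we need more than (r − 1) · k objects total. Threshold: n = (r − 1) · k + 1. With r = 37 and k = 169: n = 36 · 169 + 1 = 6084 + 1 = 6085. For n = 6084 = 36 · 169, we can put exactly 36 objects in every box, avoiding 37 in any single one — so 6085 is tight.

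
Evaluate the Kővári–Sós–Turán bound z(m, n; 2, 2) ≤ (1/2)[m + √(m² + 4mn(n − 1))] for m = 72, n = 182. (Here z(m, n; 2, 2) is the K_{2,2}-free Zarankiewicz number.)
z(72, 182; 2, 2) ≤ (1/2)[72 + √(72² + 4·72·182·181)] = (1/2)[72 + √9492480] = 1576.4934

Kővári–Sós–Turán: let r_1, ..., r_72 be the row sums and z = Σ r_i the total number of 1s. Each pair of columns can share at most one row with both entries 1 (else a 2×2 all-ones block appears), so Σ_i C(r_i, 2) ≤ C(182, 2) = 16471. By convexity Σ_i C(r_i, 2) ≥ 72·C(z/72, 2) = z(z − 72)/(2·72), giving z² − 72z − 72·182·181 ≤ 0 and hence z ≤ (1/2)[72 + √(5184 + 4·2371824)] = (1/2)[72 + √9492480] ≈ (1/2)(72 + 3080.9869) = 1576.4934.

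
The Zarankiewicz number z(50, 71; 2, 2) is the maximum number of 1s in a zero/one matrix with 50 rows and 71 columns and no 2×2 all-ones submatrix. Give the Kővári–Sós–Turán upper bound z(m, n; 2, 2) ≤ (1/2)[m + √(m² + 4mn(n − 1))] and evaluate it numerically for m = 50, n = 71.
z(50, 71; 2, 2) ≤ (1/2)[50 + √(50² + 4·50·71·70)] = (1/2)[50 + √996500] = 524.1242

Kővári–Sós–Turán: let r_1, ..., r_50 be the row sums and z = Σ r_i the total number of 1s. Each pair of columns can share at most one row with both entries 1 (else a 2×2 all-ones block appears), so Σ_i C(r_i, 2) ≤ C(71, 2) = 2485. By convexity Σ_i C(r_i, 2) ≥ 50·C(z/50, 2) = z(z − 50)/(2·50), giving z² − 50z − 50·71·70 ≤ 0 and hence z ≤ (1/2)[50 + √(2500 + 4·248500)] = (1/2)[50 + √996500] ≈ (1/2)(50 + 998.2485) = 524.1242.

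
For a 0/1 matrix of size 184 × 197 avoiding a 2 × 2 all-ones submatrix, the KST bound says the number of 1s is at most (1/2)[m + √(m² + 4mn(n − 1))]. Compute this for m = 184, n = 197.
z(184, 197; 2, 2) ≤ (1/2)[184 + √(184² + 4·184·197·196)] = (1/2)[184 + √28452288] = 2759.0343

Kővári–Sós–Turán: let r_1, ..., r_184 be the row sums and z = Σ r_i the total number of 1s. Each pair of columns can share at most one row with both entries 1 (else a 2×2 all-ones block appears), so Σ_i C(r_i, 2) ≤ C(197, 2) = 19306. By convexity Σ_i C(r_i, 2) ≥ 184·C(z/184, 2) = z(z − 184)/(2·184), giving z² − 184z − 184·197·196 ≤ 0 and hence z ≤ (1/2)[184 + √(33856 + 4·7104608)] = (1/2)[184 + √28452288] ≈ (1/2)(184 + 5334.0686) = 2759.0343.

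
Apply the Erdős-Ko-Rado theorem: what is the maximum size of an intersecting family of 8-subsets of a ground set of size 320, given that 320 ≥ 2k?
max |F| = C(319, 7) = 62419193193423

Erdős-Ko-Rado (1961): when n ≥ 2k, max |F| = C(n−1, k−1). The bound is attained by the star {A : i ∈ A} for any fixed i ∈ [n]. Here C(320−1, 8−1) = C(319, 7) = 62419193193423.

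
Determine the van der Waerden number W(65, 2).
W(65, 2) = 65 + 1 = 66

A 2-term AP is any pair of integers, so a monochromatic 2-AP exists iff some colour is used at least twice. With 65 colours, the colouring i ↦ i on {1, ..., 65} uses each colour once, avoiding any monochromatic pair, so W(65, 2) > 65. For {1, ..., 66}, pigeonhole forces two integers of the same colour, which form a monochromatic 2-AP. Hence W(65, 2) = 66.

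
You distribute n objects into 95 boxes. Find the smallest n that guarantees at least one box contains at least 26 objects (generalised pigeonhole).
n = (26 − 1)·95 + 1 = 2376

By the generalised pigeonhole principle, to guarantee some box contains ≥ r objects we need more than (r − 1) · k objects total. Threshold: n = (r − 1) · k + 1. With r = 26 and k = 95: n = 25 · 95 + 1 = 2375 + 1 = 2376. For n = 2375 = 25 · 95, we can put exactly 25 objects in every box, avoiding 26 in any single one — so 2376 is tight.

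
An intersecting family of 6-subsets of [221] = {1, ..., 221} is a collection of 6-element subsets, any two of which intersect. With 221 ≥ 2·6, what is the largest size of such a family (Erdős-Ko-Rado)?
max |F| = C(220, 5) = 4102565544

The Erdős-Ko-Rado theorem states: for n ≥ 2k, an intersecting family of k-subsets of an n-element set has size at most C(n − 1, k − 1), with equality for 'star' families {A ⊆ [n] : |A| = k, i ∈ A} (fix an element i). For n = 221, k = 6: C(220, 5) = 4102565544.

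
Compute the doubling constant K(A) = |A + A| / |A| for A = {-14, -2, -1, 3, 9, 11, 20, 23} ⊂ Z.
K = |A + A| / |A| = 31/8

Enumerate A + A = {a + b : a, b ∈ A}. With |A| = 8, there are |A|^2 = 64 ordered sum pairs; collecting distinct values, A + A = {-28, -16, -15, -11, -5, -4, -3, -2, 1, 2, 6, 7, 8, 9, 10, 12, 14, 18, 19, 20, 21, 22, 23, 26, 29, 31, 32, 34, 40, 43, 46}, so |A + A| = 31. Thus K = 31/8. For comparison, the minimum possible |A + A| over all 8-element sets is 2·8 − 1 = 15 (so min K = 15/8), attained only by arithmetic progressions.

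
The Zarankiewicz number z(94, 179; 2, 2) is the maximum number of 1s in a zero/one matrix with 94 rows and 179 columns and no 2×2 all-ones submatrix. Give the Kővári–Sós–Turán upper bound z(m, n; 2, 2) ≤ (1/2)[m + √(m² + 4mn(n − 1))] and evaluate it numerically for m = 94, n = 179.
z(94, 179; 2, 2) ≤ (1/2)[94 + √(94² + 4·94·179·178)] = (1/2)[94 + √11988948] = 1778.253

Kővári–Sós–Turán: let r_1, ..., r_94 be the row sums and z = Σ r_i the total number of 1s. Each pair of columns can share at most one row with both entries 1 (else a 2×2 all-ones block appears), so Σ_i C(r_i, 2) ≤ C(179, 2) = 15931. By convexity Σ_i C(r_i, 2) ≥ 94·C(z/94, 2) = z(z − 94)/(2·94), giving z² − 94z − 94·179·178 ≤ 0 and hence z ≤ (1/2)[94 + √(8836 + 4·2995028)] = (1/2)[94 + √11988948] ≈ (1/2)(94 + 3462.506) = 1778.253.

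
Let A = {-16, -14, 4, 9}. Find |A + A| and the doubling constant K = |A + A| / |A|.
K = |A + A| / |A| = 10/4 = 5/2

Enumerate A + A = {a + b : a, b ∈ A}. With |A| = 4, there are |A|^2 = 16 ordered sum pairs; collecting distinct values, A + A = {-32, -30, -28, -12, -10, -7, -5, 8, 13, 18}, so |A + A| = 10. Thus K = 10/4 = 5/2. For comparison, the minimum possible |A + A| over all 4-element sets is 2·4 − 1 = 7 (so min K = 7/4), attained only by arithmetic progressions.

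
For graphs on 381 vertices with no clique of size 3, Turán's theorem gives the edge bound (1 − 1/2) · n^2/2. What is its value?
Turán density bound = (1/2) · 381^2/2 = 145161/4 ≈ 36290.25

Turán's theorem: ex(n, K_{r+1}) is achieved by the complete r-partite Turán graph T(n, r) with parts as balanced as possible, and is at most (1 − 1/r) · n^2/2. For r = 2, n = 381: the density bound is (1/2) · 145161/2 = 145161/4 ≈ 36290.25. The integer-valued extremum is e(T(381, 2)) = 36290, which is strictly less than the density bound 145161/4 since 2 ∤ 381 (the parts of T(381, 2) cannot all be equal).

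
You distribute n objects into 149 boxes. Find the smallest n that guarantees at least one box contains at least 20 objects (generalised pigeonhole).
n = (20 − 1)·149 + 1 = 2832

By the generalised pigeonhole principle, to guarantee some box contains ≥ r objects we need more than (r − 1) · k objects total. Threshold: n = (r − 1) · k + 1. With r = 20 and k = 149: n = 19 · 149 + 1 = 2831 + 1 = 2832. For n = 2831 = 19 · 149, we can put exactly 19 objects in every box, avoiding 20 in any single one — so 2832 is tight.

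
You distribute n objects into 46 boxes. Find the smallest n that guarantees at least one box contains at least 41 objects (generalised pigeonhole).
n = (41 − 1)·46 + 1 = 1841

By the generalised pigeonhole principle, to guarantee some box contains ≥ r objects we need more than (r − 1) · k objects total. Threshold: n = (r − 1) · k + 1. With r = 41 and k = 46: n = 40 · 46 + 1 = 1840 + 1 = 1841. For n = 1840 = 40 · 46, we can put exactly 40 objects in every box, avoiding 41 in any single one — so 1841 is tight.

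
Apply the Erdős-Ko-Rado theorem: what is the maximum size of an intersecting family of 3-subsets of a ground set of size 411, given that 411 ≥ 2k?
max |F| = C(410, 2) = 83845

Erdős-Ko-Rado (1961): when n ≥ 2k, max |F| = C(n−1, k−1). The bound is attained by the star {A : i ∈ A} for any fixed i ∈ [n]. Here C(411−1, 3−1) = C(410, 2) = 83845.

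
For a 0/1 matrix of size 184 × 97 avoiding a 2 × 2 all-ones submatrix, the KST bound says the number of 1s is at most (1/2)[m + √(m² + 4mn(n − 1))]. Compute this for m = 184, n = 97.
z(184, 97; 2, 2) ≤ (1/2)[184 + √(184² + 4·184·97·96)] = (1/2)[184 + √6887488] = 1404.2012

Kővári–Sós–Turán: let r_1, ..., r_184 be the row sums and z = Σ r_i the total number of 1s. Each pair of columns can share at most one row with both entries 1 (else a 2×2 all-ones block appears), so Σ_i C(r_i, 2) ≤ C(97, 2) = 4656. By convexity Σ_i C(r_i, 2) ≥ 184·C(z/184, 2) = z(z − 184)/(2·184), giving z² − 184z − 184·97·96 ≤ 0 and hence z ≤ (1/2)[184 + √(33856 + 4·1713408)] = (1/2)[184 + √6887488] ≈ (1/2)(184 + 2624.4024) = 1404.2012.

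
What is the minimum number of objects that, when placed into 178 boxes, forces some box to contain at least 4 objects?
n = (4 − 1)·178 + 1 = 535

By the generalised pigeonhole principle, to guarantee some box contains ≥ r objects we need more than (r − 1) · k objects total. Threshold: n = (r − 1) · k + 1. With r = 4 and k = 178: n = 3 · 178 + 1 = 534 + 1 = 535. For n = 534 = 3 · 178, we can put exactly 3 objects in every box, avoiding 4 in any single one — so 535 is tight.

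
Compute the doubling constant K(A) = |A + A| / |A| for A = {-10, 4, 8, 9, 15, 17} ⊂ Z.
K = |A + A| / |A| = 21/6 = 7/2

Enumerate A + A = {a + b : a, b ∈ A}. With |A| = 6, there are |A|^2 = 36 ordered sum pairs; collecting distinct values, A + A = {-20, -6, -2, -1, 5, 7, 8, 12, 13, 16, 17, 18, 19, 21, 23, 24, 25, 26, 30, 32, 34}, so |A + A| = 21. Thus K = 21/6 = 7/2. For comparison, the minimum possible |A + A| over all 6-element sets is 2·6 − 1 = 11 (so min K = 11/6), attained only by arithmetic progressions.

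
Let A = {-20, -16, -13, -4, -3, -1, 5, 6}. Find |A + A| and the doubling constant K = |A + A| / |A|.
K = |A + A| / |A| = 31/8

Enumerate A + A = {a + b : a, b ∈ A}. With |A| = 8, there are |A|^2 = 64 ordered sum pairs; collecting distinct values, A + A = {-40, -36, -33, -32, -29, -26, -24, -23, -21, -20, -19, -17, -16, -15, -14, -11, -10, -8, -7, -6, -5, -4, -2, 1, 2, 3, 4, 5, 10, 11, 12}, so |A + A| = 31. Thus K = 31/8. For comparison, the minimum possible |A + A| over all 8-element sets is 2·8 − 1 = 15 (so min K = 15/8), attained only by arithmetic progressions.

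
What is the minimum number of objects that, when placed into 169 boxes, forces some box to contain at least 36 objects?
n = (36 − 1)·169 + 1 = 5916

By the generalised pigeonhole principle, to guarantee some box contains ≥ r objects we need more than (r − 1) · k objects total. Threshold: n = (r − 1) · k + 1. With r = 36 and k = 169: n = 35 · 169 + 1 = 5915 + 1 = 5916. For n = 5915 = 35 · 169, we can put exactly 35 objects in every box, avoiding 36 in any single one — so 5916 is tight.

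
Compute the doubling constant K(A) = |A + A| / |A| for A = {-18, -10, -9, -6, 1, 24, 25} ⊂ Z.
K = |A + A| / |A| = 27/7

Enumerate A + A = {a + b : a, b ∈ A}. With |A| = 7, there are |A|^2 = 49 ordered sum pairs; collecting distinct values, A + A = {-36, -28, -27, -24, -20, -19, -18, -17, -16, -15, -12, -9, -8, -5, 2, 6, 7, 14, 15, 16, 18, 19, 25, 26, 48, 49, 50}, so |A + A| = 27. Thus K = 27/7. For comparison, the minimum possible |A + A| over all 7-element sets is 2·7 − 1 = 13 (so min K = 13/7), attained only by arithmetic progressions.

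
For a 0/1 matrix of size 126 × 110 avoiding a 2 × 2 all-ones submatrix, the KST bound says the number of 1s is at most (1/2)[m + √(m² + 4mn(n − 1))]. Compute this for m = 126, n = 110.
z(126, 110; 2, 2) ≤ (1/2)[126 + √(126² + 4·126·110·109)] = (1/2)[126 + √6058836] = 1293.7351

Kővári–Sós–Turán: let r_1, ..., r_126 be the row sums and z = Σ r_i the total number of 1s. Each pair of columns can share at most one row with both entries 1 (else a 2×2 all-ones block appears), so Σ_i C(r_i, 2) ≤ C(110, 2) = 5995. By convexity Σ_i C(r_i, 2) ≥ 126·C(z/126, 2) = z(z − 126)/(2·126), giving z² − 126z − 126·110·109 ≤ 0 and hence z ≤ (1/2)[126 + √(15876 + 4·1510740)] = (1/2)[126 + √6058836] ≈ (1/2)(126 + 2461.4703) = 1293.7351.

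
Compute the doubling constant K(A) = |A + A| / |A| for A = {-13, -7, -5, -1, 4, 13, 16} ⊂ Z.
K = |A + A| / |A| = 25/7

Enumerate A + A = {a + b : a, b ∈ A}. With |A| = 7, there are |A|^2 = 49 ordered sum pairs; collecting distinct values, A + A = {-26, -20, -18, -14, -12, -10, -9, -8, -6, -3, -2, -1, 0, 3, 6, 8, 9, 11, 12, 15, 17, 20, 26, 29, 32}, so |A + A| = 25. Thus K = 25/7. For comparison, the minimum possible |A + A| over all 7-element sets is 2·7 − 1 = 13 (so min K = 13/7), attained only by arithmetic progressions.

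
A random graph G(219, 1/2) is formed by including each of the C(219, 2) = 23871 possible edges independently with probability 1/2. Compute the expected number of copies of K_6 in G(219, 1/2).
E[# K_6] = C(219, 6) · (1/2)^C(6, 2) = 142999273242 / 2^15 = 71499636621/16384 ≈ 4363991.492981

For each 6-subset S of vertices (there are C(219, 6) = 142999273242 such S), let X_S = 1 if S induces a K_6 (all C(6, 2) = 15 edges present). Then P(X_S = 1) = (1/2)^15 = 1/32768. By linearity of expectation, E[# K_6] = C(219, 6) · (1/2)^15 = 142999273242 / 32768 = 71499636621/16384 ≈ 4363991.492981.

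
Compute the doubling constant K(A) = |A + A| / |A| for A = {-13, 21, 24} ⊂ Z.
K = |A + A| / |A| = 6/3 = 2

Enumerate A + A = {a + b : a, b ∈ A}. With |A| = 3, there are |A|^2 = 9 ordered sum pairs; collecting distinct values, A + A = {-26, 8, 11, 42, 45, 48}, so |A + A| = 6. Thus K = 6/3 = 2. For comparison, the minimum possible |A + A| over all 3-element sets is 2·3 − 1 = 5 (so min K = 5/3), attained only by arithmetic progressions.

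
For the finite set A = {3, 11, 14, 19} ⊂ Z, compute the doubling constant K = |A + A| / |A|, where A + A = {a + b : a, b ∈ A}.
K = |A + A| / |A| = 9/4

Enumerate A + A = {a + b : a, b ∈ A}. With |A| = 4, there are |A|^2 = 16 ordered sum pairs; collecting distinct values, A + A = {6, 14, 17, 22, 25, 28, 30, 33, 38}, so |A + A| = 9. Thus K = 9/4. For comparison, the minimum possible |A + A| over all 4-element sets is 2·4 − 1 = 7 (so min K = 7/4), attained only by arithmetic progressions.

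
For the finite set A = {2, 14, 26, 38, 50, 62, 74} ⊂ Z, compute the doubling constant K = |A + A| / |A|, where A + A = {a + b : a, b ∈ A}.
K = |A + A| / |A| = 13/7

Enumerate A + A = {a + b : a, b ∈ A}. With |A| = 7, there are |A|^2 = 49 ordered sum pairs; collecting distinct values, A + A = {4, 16, 28, 40, 52, 64, 76, 88, 100, 112, 124, 136, 148}, so |A + A| = 13. Thus K = 13/7. Here |A + A| = 2|A| − 1 = 13, the minimum possible — so K = 13/7 is minimal, which holds iff A is an arithmetic progression.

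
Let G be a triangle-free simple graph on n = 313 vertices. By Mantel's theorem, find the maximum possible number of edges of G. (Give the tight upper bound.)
ex(313, K_3) = ⌊313^2/4⌋ = 24492

Mantel (1907): a triangle-free graph on n vertices has at most ⌊n^2/4⌋ edges, with equality for the complete bipartite graph K_{⌊n/2⌋, ⌈n/2⌉}. For n = 313: ⌊313^2/4⌋ = ⌊97969/4⌋ = 24492. The extremal graph is K_{156, 157}, which has 156·157 = 24492 edges.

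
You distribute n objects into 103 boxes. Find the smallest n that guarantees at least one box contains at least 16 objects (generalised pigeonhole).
n = (16 − 1)·103 + 1 = 1546

By the generalised pigeonhole principle, to guarantee some box contains ≥ r objects we need more than (r − 1) · k objects total. Threshold: n = (r − 1) · k + 1. With r = 16 and k = 103: n = 15 · 103 + 1 = 1545 + 1 = 1546. For n = 1545 = 15 · 103, we can put exactly 15 objects in every box, avoiding 16 in any single one — so 1546 is tight.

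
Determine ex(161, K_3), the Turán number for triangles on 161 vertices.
ex(161, K_3) = ⌊161^2/4⌋ = 6480

Mantel (1907): a triangle-free graph on n vertices has at most ⌊n^2/4⌋ edges, with equality for the complete bipartite graph K_{⌊n/2⌋, ⌈n/2⌉}. For n = 161: ⌊161^2/4⌋ = ⌊25921/4⌋ = 6480. The extremal graph is K_{80, 81}, which has 80·81 = 6480 edges.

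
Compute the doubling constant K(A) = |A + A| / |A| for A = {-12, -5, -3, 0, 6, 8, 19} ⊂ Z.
K = |A + A| / |A| = 24/7

Enumerate A + A = {a + b : a, b ∈ A}. With |A| = 7, there are |A|^2 = 49 ordered sum pairs; collecting distinct values, A + A = {-24, -17, -15, -12, -10, -8, -6, -5, -4, -3, 0, 1, 3, 5, 6, 7, 8, 12, 14, 16, 19, 25, 27, 38}, so |A + A| = 24. Thus K = 24/7. For comparison, the minimum possible |A + A| over all 7-element sets is 2·7 − 1 = 13 (so min K = 13/7), attained only by arithmetic progressions.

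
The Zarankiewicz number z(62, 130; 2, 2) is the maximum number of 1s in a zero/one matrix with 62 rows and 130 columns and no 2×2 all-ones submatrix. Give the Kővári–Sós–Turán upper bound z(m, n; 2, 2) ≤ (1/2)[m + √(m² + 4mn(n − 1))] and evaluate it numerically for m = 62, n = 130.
z(62, 130; 2, 2) ≤ (1/2)[62 + √(62² + 4·62·130·129)] = (1/2)[62 + √4162804] = 1051.1475

Kővári–Sós–Turán: let r_1, ..., r_62 be the row sums and z = Σ r_i the total number of 1s. Each pair of columns can share at most one row with both entries 1 (else a 2×2 all-ones block appears), so Σ_i C(r_i, 2) ≤ C(130, 2) = 8385. By convexity Σ_i C(r_i, 2) ≥ 62·C(z/62, 2) = z(z − 62)/(2·62), giving z² − 62z − 62·130·129 ≤ 0 and hence z ≤ (1/2)[62 + √(3844 + 4·1039740)] = (1/2)[62 + √4162804] ≈ (1/2)(62 + 2040.2951) = 1051.1475.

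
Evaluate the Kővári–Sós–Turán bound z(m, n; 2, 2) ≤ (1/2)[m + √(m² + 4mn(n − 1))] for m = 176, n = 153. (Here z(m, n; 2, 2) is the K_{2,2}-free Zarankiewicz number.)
z(176, 153; 2, 2) ≤ (1/2)[176 + √(176² + 4·176·153·152)] = (1/2)[176 + √16403200] = 2113.0432

Kővári–Sós–Turán: let r_1, ..., r_176 be the row sums and z = Σ r_i the total number of 1s. Each pair of columns can share at most one row with both entries 1 (else a 2×2 all-ones block appears), so Σ_i C(r_i, 2) ≤ C(153, 2) = 11628. By convexity Σ_i C(r_i, 2) ≥ 176·C(z/176, 2) = z(z − 176)/(2·176), giving z² − 176z − 176·153·152 ≤ 0 and hence z ≤ (1/2)[176 + √(30976 + 4·4093056)] = (1/2)[176 + √16403200] ≈ (1/2)(176 + 4050.0864) = 2113.0432.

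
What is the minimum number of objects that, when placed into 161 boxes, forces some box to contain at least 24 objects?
n = (24 − 1)·161 + 1 = 3704

By the generalised pigeonhole principle, to guarantee some box contains ≥ r objects we need more than (r − 1) · k objects total. Threshold: n = (r − 1) · k + 1. With r = 24 and k = 161: n = 23 · 161 + 1 = 3703 + 1 = 3704. For n = 3703 = 23 · 161, we can put exactly 23 objects in every box, avoiding 24 in any single one — so 3704 is tight.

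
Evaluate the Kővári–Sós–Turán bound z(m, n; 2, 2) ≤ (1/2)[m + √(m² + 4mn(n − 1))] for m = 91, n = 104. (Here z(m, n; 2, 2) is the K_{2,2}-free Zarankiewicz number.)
z(91, 104; 2, 2) ≤ (1/2)[91 + √(91² + 4·91·104·103)] = (1/2)[91 + √3907449] = 1033.8634

Kővári–Sós–Turán: let r_1, ..., r_91 be the row sums and z = Σ r_i the total number of 1s. Each pair of columns can share at most one row with both entries 1 (else a 2×2 all-ones block appears), so Σ_i C(r_i, 2) ≤ C(104, 2) = 5356. By convexity Σ_i C(r_i, 2) ≥ 91·C(z/91, 2) = z(z − 91)/(2·91), giving z² − 91z − 91·104·103 ≤ 0 and hence z ≤ (1/2)[91 + √(8281 + 4·974792)] = (1/2)[91 + √3907449] ≈ (1/2)(91 + 1976.7268) = 1033.8634.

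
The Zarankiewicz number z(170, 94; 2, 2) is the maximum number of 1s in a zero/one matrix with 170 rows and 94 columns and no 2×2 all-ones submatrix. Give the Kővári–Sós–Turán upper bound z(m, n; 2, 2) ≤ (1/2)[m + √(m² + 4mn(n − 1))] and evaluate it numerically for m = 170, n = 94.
z(170, 94; 2, 2) ≤ (1/2)[170 + √(170² + 4·170·94·93)] = (1/2)[170 + √5973460] = 1307.0331

Kővári–Sós–Turán: let r_1, ..., r_170 be the row sums and z = Σ r_i the total number of 1s. Each pair of columns can share at most one row with both entries 1 (else a 2×2 all-ones block appears), so Σ_i C(r_i, 2) ≤ C(94, 2) = 4371. By convexity Σ_i C(r_i, 2) ≥ 170·C(z/170, 2) = z(z − 170)/(2·170), giving z² − 170z − 170·94·93 ≤ 0 and hence z ≤ (1/2)[170 + √(28900 + 4·1486140)] = (1/2)[170 + √5973460] ≈ (1/2)(170 + 2444.0663) = 1307.0331.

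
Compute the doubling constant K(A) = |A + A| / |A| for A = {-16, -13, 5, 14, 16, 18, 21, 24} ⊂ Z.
K = |A + A| / |A| = 32/8 = 4

Enumerate A + A = {a + b : a, b ∈ A}. With |A| = 8, there are |A|^2 = 64 ordered sum pairs; collecting distinct values, A + A = {-32, -29, -26, -11, -8, -2, 0, 1, 2, 3, 5, 8, 10, 11, 19, 21, 23, 26, 28, 29, 30, 32, 34, 35, 36, 37, 38, 39, 40, 42, 45, 48}, so |A + A| = 32. Thus K = 32/8 = 4. For comparison, the minimum possible |A + A| over all 8-element sets is 2·8 − 1 = 15 (so min K = 15/8), attained only by arithmetic progressions.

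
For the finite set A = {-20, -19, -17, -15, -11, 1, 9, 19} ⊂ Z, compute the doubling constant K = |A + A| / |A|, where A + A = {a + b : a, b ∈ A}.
K = |A + A| / |A| = 32/8 = 4

Enumerate A + A = {a + b : a, b ∈ A}. With |A| = 8, there are |A|^2 = 64 ordered sum pairs; collecting distinct values, A + A = {-40, -39, -38, -37, -36, -35, -34, -32, -31, -30, -28, -26, -22, -19, -18, -16, -14, -11, -10, -8, -6, -2, -1, 0, 2, 4, 8, 10, 18, 20, 28, 38}, so |A + A| = 32. Thus K = 32/8 = 4. For comparison, the minimum possible |A + A| over all 8-element sets is 2·8 − 1 = 15 (so min K = 15/8), attained only by arithmetic progressions.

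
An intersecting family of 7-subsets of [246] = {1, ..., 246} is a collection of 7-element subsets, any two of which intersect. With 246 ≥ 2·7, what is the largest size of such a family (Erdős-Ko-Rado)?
max |F| = C(245, 6) = 282405621960

Erdős-Ko-Rado (1961): when n ≥ 2k, max |F| = C(n−1, k−1). The bound is attained by the star {A : i ∈ A} for any fixed i ∈ [n]. Here C(246−1, 7−1) = C(245, 6) = 282405621960.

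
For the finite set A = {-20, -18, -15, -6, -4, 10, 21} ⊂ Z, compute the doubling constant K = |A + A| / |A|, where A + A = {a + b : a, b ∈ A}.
K = |A + A| / |A| = 24/7

Enumerate A + A = {a + b : a, b ∈ A}. With |A| = 7, there are |A|^2 = 49 ordered sum pairs; collecting distinct values, A + A = {-40, -38, -36, -35, -33, -30, -26, -24, -22, -21, -19, -12, -10, -8, -5, 1, 3, 4, 6, 15, 17, 20, 31, 42}, so |A + A| = 24. Thus K = 24/7. For comparison, the minimum possible |A + A| over all 7-element sets is 2·7 − 1 = 13 (so min K = 13/7), attained only by arithmetic progressions.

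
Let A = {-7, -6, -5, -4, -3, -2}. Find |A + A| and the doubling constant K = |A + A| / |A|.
K = |A + A| / |A| = 11/6

Enumerate A + A = {a + b : a, b ∈ A}. With |A| = 6, there are |A|^2 = 36 ordered sum pairs; collecting distinct values, A + A = {-14, -13, -12, -11, -10, -9, -8, -7, -6, -5, -4}, so |A + A| = 11. Thus K = 11/6. Here |A + A| = 2|A| − 1 = 11, the minimum possible — so K = 11/6 is minimal, which holds iff A is an arithmetic progression.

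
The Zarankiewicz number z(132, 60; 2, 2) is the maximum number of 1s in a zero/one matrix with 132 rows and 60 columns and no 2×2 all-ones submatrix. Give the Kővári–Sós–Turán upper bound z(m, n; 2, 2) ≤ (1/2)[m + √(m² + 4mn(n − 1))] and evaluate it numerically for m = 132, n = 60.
z(132, 60; 2, 2) ≤ (1/2)[132 + √(132² + 4·132·60·59)] = (1/2)[132 + √1886544] = 752.7576

Kővári–Sós–Turán: let r_1, ..., r_132 be the row sums and z = Σ r_i the total number of 1s. Each pair of columns can share at most one row with both entries 1 (else a 2×2 all-ones block appears), so Σ_i C(r_i, 2) ≤ C(60, 2) = 1770. By convexity Σ_i C(r_i, 2) ≥ 132·C(z/132, 2) = z(z − 132)/(2·132), giving z² − 132z − 132·60·59 ≤ 0 and hence z ≤ (1/2)[132 + √(17424 + 4·467280)] = (1/2)[132 + √1886544] ≈ (1/2)(132 + 1373.5152) = 752.7576.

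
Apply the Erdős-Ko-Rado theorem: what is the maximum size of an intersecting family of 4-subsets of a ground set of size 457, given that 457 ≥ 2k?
max |F| = C(456, 3) = 15699320

Erdős-Ko-Rado (1961): when n ≥ 2k, max |F| = C(n−1, k−1). The bound is attained by the star {A : i ∈ A} for any fixed i ∈ [n]. Here C(457−1, 4−1) = C(456, 3) = 15699320.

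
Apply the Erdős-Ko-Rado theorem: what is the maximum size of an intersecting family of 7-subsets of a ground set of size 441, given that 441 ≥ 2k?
max |F| = C(440, 6) = 9739036511380

The Erdős-Ko-Rado theorem states: for n ≥ 2k, an intersecting family of k-subsets of an n-element set has size at most C(n − 1, k − 1), with equality for 'star' families {A ⊆ [n] : |A| = k, i ∈ A} (fix an element i). For n = 441, k = 7: C(440, 6) = 9739036511380.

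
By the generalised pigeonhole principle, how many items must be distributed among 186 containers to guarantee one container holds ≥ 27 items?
n = (27 − 1)·186 + 1 = 4837

By the generalised pigeonhole principle, to guarantee some box contains ≥ r objects we need more than (r − 1) · k objects total. Threshold: n = (r − 1) · k + 1. With r = 27 and k = 186: n = 26 · 186 + 1 = 4836 + 1 = 4837. For n = 4836 = 26 · 186, we can put exactly 26 objects in every box, avoiding 27 in any single one — so 4837 is tight.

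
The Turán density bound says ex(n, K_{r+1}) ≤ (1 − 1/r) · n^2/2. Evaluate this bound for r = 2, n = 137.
Turán density bound = (1/2) · 137^2/2 = 18769/4 ≈ 4692.25

Turán's theorem: ex(n, K_{r+1}) is achieved by the complete r-partite Turán graph T(n, r) with parts as balanced as possible, and is at most (1 − 1/r) · n^2/2. For r = 2, n = 137: the density bound is (1/2) · 18769/2 = 18769/4 ≈ 4692.25. The integer-valued extremum is e(T(137, 2)) = 4692, which is strictly less than the density bound 18769/4 since 2 ∤ 137 (the parts of T(137, 2) cannot all be equal).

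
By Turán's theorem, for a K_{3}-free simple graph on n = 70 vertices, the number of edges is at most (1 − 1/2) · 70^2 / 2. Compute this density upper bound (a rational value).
Turán density bound = (1/2) · 70^2/2 = 1225

Turán's theorem: ex(n, K_{r+1}) is achieved by the complete r-partite Turán graph T(n, r) with parts as balanced as possible, and is at most (1 − 1/r) · n^2/2. For r = 2, n = 70: the density bound is (1/2) · 4900/2 = 1225. Since 2 ∣ 70, the Turán graph T(70, 2) has parts of equal size 35, and its edge count e(T(70, 2)) = 1225 attains the density bound exactly.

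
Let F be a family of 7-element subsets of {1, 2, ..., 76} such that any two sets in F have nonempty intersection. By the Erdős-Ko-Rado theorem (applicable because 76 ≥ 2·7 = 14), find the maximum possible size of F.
max |F| = C(75, 6) = 201359550

The Erdős-Ko-Rado theorem states: for n ≥ 2k, an intersecting family of k-subsets of an n-element set has size at most C(n − 1, k − 1), with equality for 'star' families {A ⊆ [n] : |A| = k, i ∈ A} (fix an element i). For n = 76, k = 7: C(75, 6) = 201359550.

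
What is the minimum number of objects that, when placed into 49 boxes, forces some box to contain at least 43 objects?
n = (43 − 1)·49 + 1 = 2059

By the generalised pigeonhole principle, to guarantee some box contains ≥ r objects we need more than (r − 1) · k objects total. Threshold: n = (r − 1) · k + 1. With r = 43 and k = 49: n = 42 · 49 + 1 = 2058 + 1 = 2059. For n = 2058 = 42 · 49, we can put exactly 42 objects in every box, avoiding 43 in any single one — so 2059 is tight.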